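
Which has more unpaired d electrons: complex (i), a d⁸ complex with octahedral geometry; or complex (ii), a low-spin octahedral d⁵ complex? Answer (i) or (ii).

(i)

(i): For octahedral d⁸ the high- and low-spin configurations coincide; t2g^6 e_g^2 → 2 unpaired.
(ii): t₂g⁵ eg⁰ → 1 unpaired.
So (i) has more unpaired electrons.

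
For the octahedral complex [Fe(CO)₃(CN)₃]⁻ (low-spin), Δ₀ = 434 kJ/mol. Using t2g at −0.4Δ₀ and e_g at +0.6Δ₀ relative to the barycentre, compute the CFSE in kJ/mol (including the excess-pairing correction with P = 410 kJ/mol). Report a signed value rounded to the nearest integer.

Ligand charges: 3×(+0) from CO and 3×(-1) from CN⁻ sum to -3; with overall charge -1, Fe is +2.
Fe is in group 8, so Fe²⁺ is d⁶ (8 − 2 = 6).
The d⁶ electrons fill as t2g^6 e_g^0.
Orbital CFSE = 6(-0.4) + 0(0.6) = -2.4Δ₀ = -2.4 × 434 = -1042 kJ/mol.
High-spin d⁶ would be t2g^4 e_g^2 with 1 pair; low-spin has 3, so 2 excess pairs cost +2P = +820 kJ/mol.
Overall CFSE = -1042 + 820 = -222 kJ/mol.

-222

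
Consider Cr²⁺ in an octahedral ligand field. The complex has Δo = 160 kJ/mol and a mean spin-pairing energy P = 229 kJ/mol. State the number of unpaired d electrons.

Cr is in group 6, so Cr²⁺ is d⁴ (6 − 2 = 4).
With Δo < P the complex is high-spin.
That gives t₂g³ eg¹.
Unpaired electrons: 4.

4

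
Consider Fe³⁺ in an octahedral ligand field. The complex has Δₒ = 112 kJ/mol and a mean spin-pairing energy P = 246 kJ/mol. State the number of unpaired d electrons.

Fe sits in group 8; removing 3 electrons leaves Fe³⁺ with 8 − 3 = 5 d electrons.
Since Δₒ = 112 kJ/mol < P = 246 kJ/mol, the complex adopts the high-spin configuration.
Configuration: t₂g³ eg².
Unpaired electrons: 5.

5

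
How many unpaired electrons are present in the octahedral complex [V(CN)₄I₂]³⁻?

Ligand charges: 4×(-1) from CN⁻ and 2×(-1) from I⁻ sum to -6; with overall charge -3, V is +3.
V sits in group 5; removing 3 electrons leaves V³⁺ with 5 − 3 = 2 d electrons.
Configuration: t2g^2 e_g^0, giving 2 unpaired electrons.

2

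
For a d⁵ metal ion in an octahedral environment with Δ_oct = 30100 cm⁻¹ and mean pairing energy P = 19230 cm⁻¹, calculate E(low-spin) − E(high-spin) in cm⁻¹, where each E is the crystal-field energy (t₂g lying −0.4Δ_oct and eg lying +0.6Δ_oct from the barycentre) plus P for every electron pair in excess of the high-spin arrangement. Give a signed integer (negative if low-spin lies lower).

-21740

High-spin d⁵ fills as t₂g³ eg² with CFSE 3(−0.4) + 2(+0.6) = 0.0Δ_oct = 0 cm⁻¹.
Low-spin t₂g⁵ eg⁰ gives -2.0Δ_oct = -60200 cm⁻¹, but forming 2 extra pairs costs 2P = 38460 cm⁻¹, so E(LS) = -60200 + 38460 = -21740 cm⁻¹.
The difference is -21740 − (0) = -21740 cm⁻¹, so low-spin lies lower.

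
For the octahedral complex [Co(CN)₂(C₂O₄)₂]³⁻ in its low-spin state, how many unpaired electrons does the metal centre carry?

Ligand charges: 2×(-1) from CN⁻ and 2×(-2) from C₂O₄²⁻ sum to -6; with overall charge -3, Co is +3.
Group 9 minus oxidation state +3 gives a d⁶ configuration for Co³⁺.
Configuration: t₂g⁶ eg⁰, giving 0 unpaired electrons.

0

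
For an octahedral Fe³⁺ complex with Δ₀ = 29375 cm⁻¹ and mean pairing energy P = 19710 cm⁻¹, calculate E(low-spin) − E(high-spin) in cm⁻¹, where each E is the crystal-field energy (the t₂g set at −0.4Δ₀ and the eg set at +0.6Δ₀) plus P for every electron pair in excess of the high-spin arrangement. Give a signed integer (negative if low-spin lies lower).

Fe is in group 8, so Fe³⁺ is d⁵ (8 − 3 = 5).
High-spin: t₂g³ eg², CFSE = 0.0Δ₀ = 0 cm⁻¹.
Low-spin: t₂g⁵ eg⁰, orbital CFSE = -2.0Δ₀ = -58750 cm⁻¹; plus 2 excess pairs × P = +39420 cm⁻¹; total -19330 cm⁻¹.
E(LS) − E(HS) = -19330 − (0) = -19330 cm⁻¹.

-19330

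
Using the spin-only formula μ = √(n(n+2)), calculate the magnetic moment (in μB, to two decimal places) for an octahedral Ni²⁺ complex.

Ni²⁺: group 10, so d-count = 10 − 2 = 8.
For octahedral d⁸ the high- and low-spin configurations coincide.
Configuration: t₂g⁶ eg² → 2 unpaired electrons.
μ(spin-only) = √[2(2+2)] = √8 ≈ 2.83 μB.

2.83 μB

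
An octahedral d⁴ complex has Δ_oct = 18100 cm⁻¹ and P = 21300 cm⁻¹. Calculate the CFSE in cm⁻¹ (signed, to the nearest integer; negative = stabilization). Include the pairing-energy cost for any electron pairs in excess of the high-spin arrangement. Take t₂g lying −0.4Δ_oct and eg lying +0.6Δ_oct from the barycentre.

With Δ_oct < P the complex is high-spin.
Configuration: t₂g³ eg¹.
Orbital CFSE = -0.6Δ_oct = -0.6 × 18100 = -10860 cm⁻¹.
High-spin has no excess pairs, so no pairing correction applies.

-10860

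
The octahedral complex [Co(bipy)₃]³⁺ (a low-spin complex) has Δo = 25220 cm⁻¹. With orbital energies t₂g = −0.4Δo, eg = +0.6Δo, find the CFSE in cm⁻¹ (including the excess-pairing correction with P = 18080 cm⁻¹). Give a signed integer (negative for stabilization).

-24368

bipy is neutral, so the +3 overall charge sits on Co: oxidation state +3.
Co sits in group 9; removing 3 electrons leaves Co³⁺ with 9 − 3 = 6 d electrons.
Electron filling gives t₂g⁶ eg⁰.
Orbital CFSE = 6(-0.4) + 0(0.6) = -2.4Δo = -2.4 × 25220 = -60528 cm⁻¹.
Pairing penalty: 3 pairs vs 1 in the high-spin reference → 2 extra × P = 36160 cm⁻¹.
Overall CFSE = -60528 + 36160 = -24368 cm⁻¹.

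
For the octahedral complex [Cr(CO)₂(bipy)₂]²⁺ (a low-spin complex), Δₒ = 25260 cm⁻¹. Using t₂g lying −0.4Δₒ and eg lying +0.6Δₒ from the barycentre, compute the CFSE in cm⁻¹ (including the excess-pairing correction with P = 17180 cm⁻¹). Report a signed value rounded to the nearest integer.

Ligand charges: 2×(+0) from CO and 2×(+0) from bipy sum to +0; with overall charge +2, Cr is +2.
Group 6 minus oxidation state +2 gives a d⁴ configuration for Cr²⁺.
Electron filling gives t₂g⁴ eg⁰.
The orbital stabilization is -1.6Δₒ = -1.6 × 25260 = -40416 cm⁻¹.
Pairing penalty: 1 pair vs 0 in the high-spin reference → 1 extra × P = 17180 cm⁻¹.
Net CFSE = -40416 + 17180 = -23236 cm⁻¹.

-23236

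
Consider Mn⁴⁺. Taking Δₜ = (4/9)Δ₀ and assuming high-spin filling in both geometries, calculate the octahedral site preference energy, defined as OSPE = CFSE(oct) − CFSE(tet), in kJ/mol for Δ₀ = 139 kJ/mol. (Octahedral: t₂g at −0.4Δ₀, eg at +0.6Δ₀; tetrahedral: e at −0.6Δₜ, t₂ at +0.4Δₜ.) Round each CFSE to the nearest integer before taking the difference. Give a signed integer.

Mn is in group 7, so Mn⁴⁺ is d³ (7 − 4 = 3).
In an octahedral site d³ (HS) is t2g^3 e_g^0, giving CFSE(oct) = -1.2Δ₀ = -167 kJ/mol.
In a tetrahedral site the filling is e^2 t2^1: CFSE(tet) = -0.8Δₜ = -0.8 × (4/9)(139) = -49 kJ/mol.
Subtracting, OSPE = -167 − (-49) = -118 kJ/mol.

-118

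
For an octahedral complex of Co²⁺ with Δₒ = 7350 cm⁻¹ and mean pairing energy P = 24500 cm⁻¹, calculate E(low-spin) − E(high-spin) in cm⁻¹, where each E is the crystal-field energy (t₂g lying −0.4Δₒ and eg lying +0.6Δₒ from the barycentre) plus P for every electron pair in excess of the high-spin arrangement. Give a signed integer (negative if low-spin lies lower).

17150

Co sits in group 9; removing 2 electrons leaves Co²⁺ with 9 − 2 = 7 d electrons.
High-spin: t₂g⁵ eg², CFSE = -0.8Δₒ = -5880 cm⁻¹.
For low-spin the configuration is t₂g⁶ eg¹: orbital energy -1.8 × 7350 = -13230 cm⁻¹, and 1 additional pair relative to high-spin adds 24500 cm⁻¹, giving 11270 cm⁻¹.
The difference is 11270 − (-5880) = 17150 cm⁻¹, so high-spin lies lower.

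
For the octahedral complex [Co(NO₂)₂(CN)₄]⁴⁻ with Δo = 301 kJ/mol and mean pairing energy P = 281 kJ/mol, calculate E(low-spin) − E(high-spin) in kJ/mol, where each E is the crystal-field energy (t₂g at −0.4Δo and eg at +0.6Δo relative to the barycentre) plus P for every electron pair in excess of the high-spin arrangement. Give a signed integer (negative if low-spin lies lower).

Ligand charges: 2×(-1) from NO₂⁻ and 4×(-1) from CN⁻ sum to -6; with overall charge -4, Co is +2.
Group 9 minus oxidation state +2 gives a d⁷ configuration for Co²⁺.
High-spin d⁷ fills as t₂g⁵ eg² with CFSE 5(−0.4) + 2(+0.6) = -0.8Δo = -241 kJ/mol.
Low-spin: t₂g⁶ eg¹, orbital CFSE = -1.8Δo = -542 kJ/mol; plus 1 excess pair × P = +281 kJ/mol; total -261 kJ/mol.
Thus E(LS) − E(HS) = -20 kJ/mol.

-20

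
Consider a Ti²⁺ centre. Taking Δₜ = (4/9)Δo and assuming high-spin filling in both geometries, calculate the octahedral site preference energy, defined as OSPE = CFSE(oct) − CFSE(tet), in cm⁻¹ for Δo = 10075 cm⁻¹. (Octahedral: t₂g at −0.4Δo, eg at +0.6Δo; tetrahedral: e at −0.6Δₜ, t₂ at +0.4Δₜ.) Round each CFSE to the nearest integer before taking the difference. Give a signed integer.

-2687

Ti sits in group 4; removing 2 electrons leaves Ti²⁺ with 4 − 2 = 2 d electrons.
Octahedral high-spin t₂g² eg⁰: CFSE = -0.8 × 10075 = -8060 cm⁻¹.
Tetrahedral: e² t₂⁰, CFSE = 2(−0.6) + 0(+0.4) = -1.2Δₜ = -1.2 × (4/9) × 10075 = -5373 cm⁻¹.
Subtracting, OSPE = -8060 − (-5373) = -2687 cm⁻¹.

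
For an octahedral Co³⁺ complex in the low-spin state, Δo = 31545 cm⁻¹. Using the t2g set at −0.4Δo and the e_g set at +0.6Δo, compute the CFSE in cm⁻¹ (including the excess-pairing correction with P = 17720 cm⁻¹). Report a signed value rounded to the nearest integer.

-40268

Group 9 minus oxidation state +3 gives a d⁶ configuration for Co³⁺.
Electron filling gives t2g^6 e_g^0.
The orbital stabilization is -2.4Δo = -2.4 × 31545 = -75708 cm⁻¹.
Relative to high-spin t2g^4 e_g^2 (1 paired), the low-spin configuration has 2 additional pairs, contributing +2 × 17720 = +35440 cm⁻¹.
Overall CFSE = -75708 + 35440 = -40268 cm⁻¹.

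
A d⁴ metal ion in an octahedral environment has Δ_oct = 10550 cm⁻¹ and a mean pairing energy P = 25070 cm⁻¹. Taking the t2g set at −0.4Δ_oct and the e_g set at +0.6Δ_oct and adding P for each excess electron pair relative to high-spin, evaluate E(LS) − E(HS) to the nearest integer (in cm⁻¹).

In the high-spin limit (t2g^3 e_g^1) the orbital term is -0.6Δ_oct = -6330 cm⁻¹, with no excess pairing.
Low-spin: t2g^4 e_g^0, orbital CFSE = -1.6Δ_oct = -16880 cm⁻¹; plus 1 excess pair × P = +25070 cm⁻¹; total 8190 cm⁻¹.
E(LS) − E(HS) = 8190 − (-6330) = 14520 cm⁻¹.

14520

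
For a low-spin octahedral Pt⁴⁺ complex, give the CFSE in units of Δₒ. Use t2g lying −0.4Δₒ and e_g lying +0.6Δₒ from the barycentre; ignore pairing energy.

-2.4 Δₒ

Pt⁴⁺: group 10, so d-count = 10 − 4 = 6.
Configuration: t2g^6 e_g^0.
CFSE = 6(-0.4Δₒ) + 0(0.6Δₒ) = -2.4Δₒ + 0.0Δₒ = -2.4Δₒ.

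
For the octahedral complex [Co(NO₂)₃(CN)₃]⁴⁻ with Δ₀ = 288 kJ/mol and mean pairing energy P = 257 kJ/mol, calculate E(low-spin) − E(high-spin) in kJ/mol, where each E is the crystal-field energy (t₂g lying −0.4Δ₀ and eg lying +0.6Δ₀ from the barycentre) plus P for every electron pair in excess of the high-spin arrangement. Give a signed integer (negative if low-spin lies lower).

-31

Ligand charges: 3×(-1) from NO₂⁻ and 3×(-1) from CN⁻ sum to -6; with overall charge -4, Co is +2.
Co sits in group 9; removing 2 electrons leaves Co²⁺ with 9 − 2 = 7 d electrons.
In the high-spin limit (t₂g⁵ eg²) the orbital term is -0.8Δ₀ = -230 kJ/mol, with no excess pairing.
Low-spin t₂g⁶ eg¹ gives -1.8Δ₀ = -518 kJ/mol, but forming 1 extra pair costs 1P = 257 kJ/mol, so E(LS) = -518 + 257 = -261 kJ/mol.
Thus E(LS) − E(HS) = -31 kJ/mol.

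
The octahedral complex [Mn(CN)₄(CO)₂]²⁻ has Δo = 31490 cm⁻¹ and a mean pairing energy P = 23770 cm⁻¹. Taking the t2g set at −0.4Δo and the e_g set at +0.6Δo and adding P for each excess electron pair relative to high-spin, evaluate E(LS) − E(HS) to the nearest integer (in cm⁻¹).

Ligand charges: 4×(-1) from CN⁻ and 2×(+0) from CO sum to -4; with overall charge -2, Mn is +2.
Mn²⁺: group 7, so d-count = 7 − 2 = 5.
High-spin d⁵ fills as t2g^3 e_g^2 with CFSE 3(−0.4) + 2(+0.6) = 0.0Δo = 0 cm⁻¹.
For low-spin the configuration is t2g^5 e_g^0: orbital energy -2.0 × 31490 = -62980 cm⁻¹, and 2 additional pairs relative to high-spin add 47540 cm⁻¹, giving -15440 cm⁻¹.
The difference is -15440 − (0) = -15440 cm⁻¹, so low-spin lies lower.

-15440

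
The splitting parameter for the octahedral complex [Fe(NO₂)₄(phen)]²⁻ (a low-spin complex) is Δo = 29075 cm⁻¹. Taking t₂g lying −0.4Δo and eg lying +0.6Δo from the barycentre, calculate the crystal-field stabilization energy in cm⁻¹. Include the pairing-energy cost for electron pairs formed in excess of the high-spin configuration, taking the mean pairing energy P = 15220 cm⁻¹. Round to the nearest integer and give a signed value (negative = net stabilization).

Ligand charges: 4×(-1) from NO₂⁻ and 1×(+0) from phen sum to -4; with overall charge -2, Fe is +2.
Fe²⁺: group 8, so d-count = 8 − 2 = 6.
Configuration: t₂g⁶ eg⁰.
Orbital CFSE = 6(-0.4) + 0(0.6) = -2.4Δo = -2.4 × 29075 = -69780 cm⁻¹.
Relative to high-spin t₂g⁴ eg² (1 paired), the low-spin configuration has 2 additional pairs, contributing +2 × 15220 = +30440 cm⁻¹.
Net CFSE = -69780 + 30440 = -39340 cm⁻¹.

-39340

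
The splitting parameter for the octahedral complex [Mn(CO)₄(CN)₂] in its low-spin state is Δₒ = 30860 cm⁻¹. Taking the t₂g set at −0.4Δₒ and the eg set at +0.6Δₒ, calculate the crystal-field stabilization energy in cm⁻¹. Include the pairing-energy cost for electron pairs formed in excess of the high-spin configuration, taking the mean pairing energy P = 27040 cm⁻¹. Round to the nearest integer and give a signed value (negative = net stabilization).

-7640

Ligand charges: 4×(+0) from CO and 2×(-1) from CN⁻ sum to -2; with overall charge +0, Mn is +2.
Mn²⁺: group 7, so d-count = 7 − 2 = 5.
The d⁵ electrons fill as t₂g⁵ eg⁰.
The orbital stabilization is -2.0Δₒ = -2.0 × 30860 = -61720 cm⁻¹.
Pairing penalty: 2 pairs vs 0 in the high-spin reference → 2 extra × P = 54080 cm⁻¹.
Overall CFSE = -61720 + 54080 = -7640 cm⁻¹.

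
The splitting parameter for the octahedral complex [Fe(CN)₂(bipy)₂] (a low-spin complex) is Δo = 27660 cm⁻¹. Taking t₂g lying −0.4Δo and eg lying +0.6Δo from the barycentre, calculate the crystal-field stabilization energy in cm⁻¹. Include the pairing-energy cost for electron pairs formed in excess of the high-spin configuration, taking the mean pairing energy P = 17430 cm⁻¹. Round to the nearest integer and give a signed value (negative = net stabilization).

Ligand charges: 2×(-1) from CN⁻ and 2×(+0) from bipy sum to -2; with overall charge +0, Fe is +2.
Fe sits in group 8; removing 2 electrons leaves Fe²⁺ with 8 − 2 = 6 d electrons.
Electron filling gives t₂g⁶ eg⁰.
Orbital CFSE = 6(-0.4) + 0(0.6) = -2.4Δo = -2.4 × 27660 = -66384 cm⁻¹.
High-spin d⁶ would be t₂g⁴ eg² with 1 pair; low-spin has 3, so 2 excess pairs cost +2P = +34860 cm⁻¹.
Overall CFSE = -66384 + 34860 = -31524 cm⁻¹.

-31524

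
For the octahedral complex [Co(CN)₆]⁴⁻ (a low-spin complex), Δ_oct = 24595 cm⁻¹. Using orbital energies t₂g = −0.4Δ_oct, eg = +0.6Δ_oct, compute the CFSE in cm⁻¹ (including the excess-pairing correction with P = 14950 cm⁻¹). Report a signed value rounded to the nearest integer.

-29321

Each CN⁻ contributes -1; 6 × (-1) = -6. With overall charge -4, Co is in the +2 oxidation state.
Group 9 minus oxidation state +2 gives a d⁷ configuration for Co²⁺.
Configuration: t₂g⁶ eg¹.
The orbital stabilization is -1.8Δ_oct = -1.8 × 24595 = -44271 cm⁻¹.
Pairing penalty: 3 pairs vs 2 in the high-spin reference → 1 extra × P = 14950 cm⁻¹.
Combining: -44271 + 14950 = -29321 cm⁻¹.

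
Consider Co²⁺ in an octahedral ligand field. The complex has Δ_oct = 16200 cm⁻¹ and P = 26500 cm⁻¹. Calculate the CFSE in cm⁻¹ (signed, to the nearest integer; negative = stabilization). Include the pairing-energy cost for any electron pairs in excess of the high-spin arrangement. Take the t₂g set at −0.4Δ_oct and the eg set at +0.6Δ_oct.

Co sits in group 9; removing 2 electrons leaves Co²⁺ with 9 − 2 = 7 d electrons.
Since Δ_oct = 16200 cm⁻¹ < P = 26500 cm⁻¹, the complex adopts the high-spin configuration.
Configuration: t₂g⁵ eg².
Orbital CFSE = -0.8Δ_oct = -0.8 × 16200 = -12960 cm⁻¹.
High-spin has no excess pairs, so no pairing correction applies.

-12960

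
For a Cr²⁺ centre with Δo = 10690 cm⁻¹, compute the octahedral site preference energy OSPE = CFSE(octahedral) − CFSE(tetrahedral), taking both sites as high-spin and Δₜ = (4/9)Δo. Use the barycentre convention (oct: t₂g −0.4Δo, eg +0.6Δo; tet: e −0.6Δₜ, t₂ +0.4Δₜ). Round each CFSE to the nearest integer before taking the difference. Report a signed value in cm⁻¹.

Cr²⁺: group 6, so d-count = 6 − 2 = 4.
In an octahedral site d⁴ (HS) is t₂g³ eg¹, giving CFSE(oct) = -0.6Δo = -6414 cm⁻¹.
Tetrahedral: e² t₂², CFSE = 2(−0.6) + 2(+0.4) = -0.4Δₜ = -0.4 × (4/9) × 10690 = -1900 cm⁻¹.
Subtracting, OSPE = -6414 − (-1900) = -4514 cm⁻¹.

-4514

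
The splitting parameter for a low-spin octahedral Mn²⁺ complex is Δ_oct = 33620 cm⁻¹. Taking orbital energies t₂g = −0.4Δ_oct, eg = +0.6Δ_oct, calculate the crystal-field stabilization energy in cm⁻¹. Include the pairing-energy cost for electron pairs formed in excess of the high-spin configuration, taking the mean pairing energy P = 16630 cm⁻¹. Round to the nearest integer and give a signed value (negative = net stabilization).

Group 7 minus oxidation state +2 gives a d⁵ configuration for Mn²⁺.
The d⁵ electrons fill as t₂g⁵ eg⁰.
CFSE(orbital) = 5×(-0.4Δ_oct) + 0×(0.6Δ_oct) = -2.0Δ_oct; with Δ_oct = 33620 cm⁻¹ that is -67240 cm⁻¹.
High-spin d⁵ would be t₂g³ eg² with 0 pairs; low-spin has 2, so 2 excess pairs cost +2P = +33260 cm⁻¹.
Combining: -67240 + 33260 = -33980 cm⁻¹.

-33980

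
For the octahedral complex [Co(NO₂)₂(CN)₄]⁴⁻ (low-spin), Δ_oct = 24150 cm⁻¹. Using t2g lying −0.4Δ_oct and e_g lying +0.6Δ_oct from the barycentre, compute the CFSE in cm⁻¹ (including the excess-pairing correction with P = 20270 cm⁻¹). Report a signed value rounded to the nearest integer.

Ligand charges: 2×(-1) from NO₂⁻ and 4×(-1) from CN⁻ sum to -6; with overall charge -4, Co is +2.
Co²⁺: group 9, so d-count = 9 − 2 = 7.
Electron filling gives t2g^6 e_g^1.
The orbital stabilization is -1.8Δ_oct = -1.8 × 24150 = -43470 cm⁻¹.
High-spin d⁷ would be t2g^5 e_g^2 with 2 pairs; low-spin has 3, so 1 excess pair costs +1P = +20270 cm⁻¹.
Combining: -43470 + 20270 = -23200 cm⁻¹.

-23200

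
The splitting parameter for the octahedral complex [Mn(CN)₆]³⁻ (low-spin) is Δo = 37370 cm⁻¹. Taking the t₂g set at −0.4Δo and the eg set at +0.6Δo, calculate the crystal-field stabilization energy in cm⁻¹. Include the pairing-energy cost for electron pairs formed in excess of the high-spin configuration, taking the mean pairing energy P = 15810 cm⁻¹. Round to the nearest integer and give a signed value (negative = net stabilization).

Each CN⁻ contributes -1; 6 × (-1) = -6. With overall charge -3, Mn is in the +3 oxidation state.
Mn sits in group 7; removing 3 electrons leaves Mn³⁺ with 7 − 3 = 4 d electrons.
Electron filling gives t₂g⁴ eg⁰.
CFSE(orbital) = 4×(-0.4Δo) + 0×(0.6Δo) = -1.6Δo; with Δo = 37370 cm⁻¹ that is -59792 cm⁻¹.
Pairing penalty: 1 pair vs 0 in the high-spin reference → 1 extra × P = 15810 cm⁻¹.
Net CFSE = -59792 + 15810 = -43982 cm⁻¹.

-43982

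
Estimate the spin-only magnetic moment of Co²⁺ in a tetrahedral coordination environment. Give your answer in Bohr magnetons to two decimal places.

3.87 Bohr magnetons

Co sits in group 9; removing 2 electrons leaves Co²⁺ with 9 − 2 = 7 d electrons.
With tetrahedral geometry the complex is necessarily high-spin.
Configuration: e⁴ t₂³ → 3 unpaired electrons.
μ(spin-only) = √[3(3+2)] = √15 ≈ 3.87 Bohr magnetons.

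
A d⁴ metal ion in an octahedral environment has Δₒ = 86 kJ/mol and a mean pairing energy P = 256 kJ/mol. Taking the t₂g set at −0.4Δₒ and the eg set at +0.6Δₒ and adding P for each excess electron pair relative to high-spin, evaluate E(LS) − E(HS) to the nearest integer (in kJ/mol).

170

In the high-spin limit (t₂g³ eg¹) the orbital term is -0.6Δₒ = -52 kJ/mol, with no excess pairing.
Low-spin: t₂g⁴ eg⁰, orbital CFSE = -1.6Δₒ = -138 kJ/mol; plus 1 excess pair × P = +256 kJ/mol; total 118 kJ/mol.
The difference is 118 − (-52) = 170 kJ/mol, so high-spin lies lower.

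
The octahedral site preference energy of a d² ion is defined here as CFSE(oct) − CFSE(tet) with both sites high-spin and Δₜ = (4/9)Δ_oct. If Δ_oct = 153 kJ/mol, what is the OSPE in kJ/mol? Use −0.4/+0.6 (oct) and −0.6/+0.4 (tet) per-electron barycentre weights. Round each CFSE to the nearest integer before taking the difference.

-40

In an octahedral site d² (HS) is t₂g² eg⁰, giving CFSE(oct) = -0.8Δ_oct = -122 kJ/mol.
Tetrahedral e² t₂⁰ gives -1.2Δₜ = -1.2 × (4/9) × 153 = -82 kJ/mol.
OSPE = CFSE(oct) − CFSE(tet) = -122 − (-82) = -40 kJ/mol.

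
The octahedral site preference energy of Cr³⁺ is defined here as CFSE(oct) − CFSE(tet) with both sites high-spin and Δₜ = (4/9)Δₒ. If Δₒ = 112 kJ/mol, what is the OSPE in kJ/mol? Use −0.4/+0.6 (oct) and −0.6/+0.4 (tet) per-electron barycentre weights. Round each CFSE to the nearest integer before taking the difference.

-94

Cr³⁺: group 6, so d-count = 6 − 3 = 3.
Octahedral (high-spin): t₂g³ eg⁰, CFSE = 3(−0.4) + 0(+0.6) = -1.2Δₒ = -1.2 × 112 = -134 kJ/mol.
In a tetrahedral site the filling is e² t₂¹: CFSE(tet) = -0.8Δₜ = -0.8 × (4/9)(112) = -40 kJ/mol.
OSPE = -134 − (-40) = -94 kJ/mol.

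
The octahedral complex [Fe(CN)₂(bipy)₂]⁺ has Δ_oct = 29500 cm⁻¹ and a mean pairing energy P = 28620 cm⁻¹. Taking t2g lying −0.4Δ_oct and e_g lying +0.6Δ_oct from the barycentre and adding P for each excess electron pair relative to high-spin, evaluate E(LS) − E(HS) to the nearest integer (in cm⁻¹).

-1760

Ligand charges: 2×(-1) from CN⁻ and 2×(+0) from bipy sum to -2; with overall charge +1, Fe is +3.
Group 8 minus oxidation state +3 gives a d⁵ configuration for Fe³⁺.
In the high-spin limit (t2g^3 e_g^2) the orbital term is 0.0Δ_oct = 0 cm⁻¹, with no excess pairing.
For low-spin the configuration is t2g^5 e_g^0: orbital energy -2.0 × 29500 = -59000 cm⁻¹, and 2 additional pairs relative to high-spin add 57240 cm⁻¹, giving -1760 cm⁻¹.
Thus E(LS) − E(HS) = -1760 cm⁻¹.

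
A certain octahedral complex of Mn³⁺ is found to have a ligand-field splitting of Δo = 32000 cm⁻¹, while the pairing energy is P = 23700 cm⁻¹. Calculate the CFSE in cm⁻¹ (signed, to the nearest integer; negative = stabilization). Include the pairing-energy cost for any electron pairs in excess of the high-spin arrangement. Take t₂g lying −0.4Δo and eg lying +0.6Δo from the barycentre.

-27500

Group 7 minus oxidation state +3 gives a d⁴ configuration for Mn³⁺.
Here Δo > P (32000 > 23700), so the low-spin state is favoured.
That gives t₂g⁴ eg⁰.
Orbital CFSE = -1.6Δo = -1.6 × 32000 = -51200 cm⁻¹.
Excess pairs vs high-spin: 1 − 0 = 1; pairing cost = +23700 cm⁻¹.
Net CFSE = -51200 + 23700 = -27500 cm⁻¹.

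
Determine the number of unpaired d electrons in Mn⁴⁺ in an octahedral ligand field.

3

Mn is in group 7, so Mn⁴⁺ is d³ (7 − 4 = 3).
Configuration: t₂g³ eg⁰, giving 3 unpaired electrons.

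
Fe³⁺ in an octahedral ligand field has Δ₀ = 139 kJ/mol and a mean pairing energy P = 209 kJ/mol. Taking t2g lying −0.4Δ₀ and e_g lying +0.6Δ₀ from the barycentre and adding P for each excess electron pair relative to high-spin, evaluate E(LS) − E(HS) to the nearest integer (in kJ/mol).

140

Fe is in group 8, so Fe³⁺ is d⁵ (8 − 3 = 5).
High-spin d⁵ fills as t2g^3 e_g^2 with CFSE 3(−0.4) + 2(+0.6) = 0.0Δ₀ = 0 kJ/mol.
Low-spin t2g^5 e_g^0 gives -2.0Δ₀ = -278 kJ/mol, but forming 2 extra pairs costs 2P = 418 kJ/mol, so E(LS) = -278 + 418 = 140 kJ/mol.
E(LS) − E(HS) = 140 − (0) = 140 kJ/mol.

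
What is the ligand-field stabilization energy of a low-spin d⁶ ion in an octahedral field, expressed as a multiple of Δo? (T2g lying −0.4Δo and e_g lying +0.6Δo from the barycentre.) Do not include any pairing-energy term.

-2.4 Δo

Configuration: t2g^6 e_g^0.
CFSE = 6(-0.4Δo) + 0(0.6Δo) = -2.4Δo + 0.0Δo = -2.4Δo.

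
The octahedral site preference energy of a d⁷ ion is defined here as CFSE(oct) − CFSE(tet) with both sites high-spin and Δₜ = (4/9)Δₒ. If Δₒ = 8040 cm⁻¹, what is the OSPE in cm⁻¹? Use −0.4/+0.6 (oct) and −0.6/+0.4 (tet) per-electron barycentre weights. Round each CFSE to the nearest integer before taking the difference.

In an octahedral site d⁷ (HS) is t₂g⁵ eg², giving CFSE(oct) = -0.8Δₒ = -6432 cm⁻¹.
Tetrahedral: e⁴ t₂³, CFSE = 4(−0.6) + 3(+0.4) = -1.2Δₜ = -1.2 × (4/9) × 8040 = -4288 cm⁻¹.
Subtracting, OSPE = -6432 − (-4288) = -2144 cm⁻¹.

-2144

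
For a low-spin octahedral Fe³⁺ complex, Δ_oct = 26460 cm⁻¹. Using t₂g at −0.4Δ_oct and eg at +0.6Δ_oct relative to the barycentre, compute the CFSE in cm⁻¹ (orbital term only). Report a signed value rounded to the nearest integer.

-52920

Fe sits in group 8; removing 3 electrons leaves Fe³⁺ with 8 − 3 = 5 d electrons.
Configuration: t₂g⁵ eg⁰.
Orbital CFSE = 5(-0.4) + 0(0.6) = -2.0Δ_oct = -2.0 × 26460 = -52920 cm⁻¹.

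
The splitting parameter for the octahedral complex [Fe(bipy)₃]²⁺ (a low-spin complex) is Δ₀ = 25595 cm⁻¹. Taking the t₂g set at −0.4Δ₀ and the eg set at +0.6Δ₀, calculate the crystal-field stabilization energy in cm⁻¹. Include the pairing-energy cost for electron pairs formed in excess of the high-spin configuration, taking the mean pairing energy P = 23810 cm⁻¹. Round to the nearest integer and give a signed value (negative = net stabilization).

bipy is neutral, so the +2 overall charge sits on Fe: oxidation state +2.
Fe sits in group 8; removing 2 electrons leaves Fe²⁺ with 8 − 2 = 6 d electrons.
Electron filling gives t₂g⁶ eg⁰.
CFSE(orbital) = 6×(-0.4Δ₀) + 0×(0.6Δ₀) = -2.4Δ₀; with Δ₀ = 25595 cm⁻¹ that is -61428 cm⁻¹.
High-spin d⁶ would be t₂g⁴ eg² with 1 pair; low-spin has 3, so 2 excess pairs cost +2P = +47620 cm⁻¹.
Net CFSE = -61428 + 47620 = -13808 cm⁻¹.

-13808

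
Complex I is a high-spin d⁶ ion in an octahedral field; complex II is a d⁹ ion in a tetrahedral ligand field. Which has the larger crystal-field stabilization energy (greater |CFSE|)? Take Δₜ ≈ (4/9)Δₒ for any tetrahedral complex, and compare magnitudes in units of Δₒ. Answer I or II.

I

I: t₂g⁴ eg², CFSE = -0.4Δₒ.
II: With tetrahedral geometry the complex is necessarily high-spin; e⁴ t₂⁵, CFSE = -0.4Δₜ ≈ -0.18Δₒ.
So I has the larger |CFSE|.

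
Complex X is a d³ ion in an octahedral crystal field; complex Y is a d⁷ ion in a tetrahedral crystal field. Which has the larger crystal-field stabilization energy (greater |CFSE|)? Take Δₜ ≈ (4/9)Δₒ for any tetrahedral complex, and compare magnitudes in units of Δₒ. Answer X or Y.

X: t2g^3 e_g^0, CFSE = -1.2Δₒ.
Y: Tetrahedral fields are weak (Δₜ ≈ 4/9 Δₒ), so electrons fill high-spin; e⁴ t₂³, CFSE = -1.2Δₜ ≈ -0.53Δₒ.
So X has the larger |CFSE|.

X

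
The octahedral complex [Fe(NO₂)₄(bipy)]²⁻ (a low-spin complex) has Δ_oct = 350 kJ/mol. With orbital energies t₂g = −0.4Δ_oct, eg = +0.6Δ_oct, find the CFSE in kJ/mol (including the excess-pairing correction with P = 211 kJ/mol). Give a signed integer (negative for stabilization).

Ligand charges: 4×(-1) from NO₂⁻ and 1×(+0) from bipy sum to -4; with overall charge -2, Fe is +2.
Fe sits in group 8; removing 2 electrons leaves Fe²⁺ with 8 − 2 = 6 d electrons.
Electron filling gives t₂g⁶ eg⁰.
CFSE(orbital) = 6×(-0.4Δ_oct) + 0×(0.6Δ_oct) = -2.4Δ_oct; with Δ_oct = 350 kJ/mol that is -840 kJ/mol.
Pairing penalty: 3 pairs vs 1 in the high-spin reference → 2 extra × P = 422 kJ/mol.
Combining: -840 + 422 = -418 kJ/mol.

-418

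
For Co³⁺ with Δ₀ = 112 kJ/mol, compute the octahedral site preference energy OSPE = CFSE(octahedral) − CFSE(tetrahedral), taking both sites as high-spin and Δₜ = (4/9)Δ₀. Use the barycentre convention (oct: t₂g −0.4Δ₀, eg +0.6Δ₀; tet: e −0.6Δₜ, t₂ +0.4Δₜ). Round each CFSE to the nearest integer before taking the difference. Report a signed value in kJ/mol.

Co³⁺: group 9, so d-count = 9 − 3 = 6.
Octahedral (high-spin): t2g^4 e_g^2, CFSE = 4(−0.4) + 2(+0.6) = -0.4Δ₀ = -0.4 × 112 = -45 kJ/mol.
Tetrahedral e^3 t2^3 gives -0.6Δₜ = -0.6 × (4/9) × 112 = -30 kJ/mol.
OSPE = CFSE(oct) − CFSE(tet) = -45 − (-30) = -15 kJ/mol.

-15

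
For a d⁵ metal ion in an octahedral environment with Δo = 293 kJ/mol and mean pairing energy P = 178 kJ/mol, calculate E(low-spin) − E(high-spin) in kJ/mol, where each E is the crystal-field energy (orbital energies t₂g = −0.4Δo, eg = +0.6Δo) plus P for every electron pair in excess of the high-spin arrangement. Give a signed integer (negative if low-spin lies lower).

-230

In the high-spin limit (t₂g³ eg²) the orbital term is 0.0Δo = 0 kJ/mol, with no excess pairing.
Low-spin t₂g⁵ eg⁰ gives -2.0Δo = -586 kJ/mol, but forming 2 extra pairs costs 2P = 356 kJ/mol, so E(LS) = -586 + 356 = -230 kJ/mol.
E(LS) − E(HS) = -230 − (0) = -230 kJ/mol.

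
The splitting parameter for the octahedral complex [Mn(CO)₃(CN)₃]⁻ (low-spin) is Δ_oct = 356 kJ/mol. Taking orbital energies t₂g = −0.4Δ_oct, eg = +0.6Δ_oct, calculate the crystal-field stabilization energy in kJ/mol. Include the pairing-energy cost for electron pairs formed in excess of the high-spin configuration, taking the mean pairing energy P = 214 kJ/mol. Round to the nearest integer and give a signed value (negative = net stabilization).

-284

Ligand charges: 3×(+0) from CO and 3×(-1) from CN⁻ sum to -3; with overall charge -1, Mn is +2.
Mn sits in group 7; removing 2 electrons leaves Mn²⁺ with 7 − 2 = 5 d electrons.
Configuration: t₂g⁵ eg⁰.
The orbital stabilization is -2.0Δ_oct = -2.0 × 356 = -712 kJ/mol.
Relative to high-spin t₂g³ eg² (0 paired), the low-spin configuration has 2 additional pairs, contributing +2 × 214 = +428 kJ/mol.
Net CFSE = -712 + 428 = -284 kJ/mol.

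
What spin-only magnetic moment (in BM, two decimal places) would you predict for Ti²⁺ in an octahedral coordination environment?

2.83 BM

Ti sits in group 4; removing 2 electrons leaves Ti²⁺ with 4 − 2 = 2 d electrons.
For octahedral d² the high- and low-spin configurations coincide.
Configuration: t₂g² eg⁰ → 2 unpaired electrons.
μ(spin-only) = √[2(2+2)] = √8 ≈ 2.83 BM.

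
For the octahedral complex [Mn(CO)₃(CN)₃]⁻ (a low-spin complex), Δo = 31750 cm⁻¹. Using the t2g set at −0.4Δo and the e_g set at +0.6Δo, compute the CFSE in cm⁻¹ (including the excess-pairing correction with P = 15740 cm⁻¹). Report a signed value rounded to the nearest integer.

Ligand charges: 3×(+0) from CO and 3×(-1) from CN⁻ sum to -3; with overall charge -1, Mn is +2.
Mn is in group 7, so Mn²⁺ is d⁵ (7 − 2 = 5).
Electron filling gives t2g^5 e_g^0.
CFSE(orbital) = 5×(-0.4Δo) + 0×(0.6Δo) = -2.0Δo; with Δo = 31750 cm⁻¹ that is -63500 cm⁻¹.
Pairing penalty: 2 pairs vs 0 in the high-spin reference → 2 extra × P = 31480 cm⁻¹.
Overall CFSE = -63500 + 31480 = -32020 cm⁻¹.

-32020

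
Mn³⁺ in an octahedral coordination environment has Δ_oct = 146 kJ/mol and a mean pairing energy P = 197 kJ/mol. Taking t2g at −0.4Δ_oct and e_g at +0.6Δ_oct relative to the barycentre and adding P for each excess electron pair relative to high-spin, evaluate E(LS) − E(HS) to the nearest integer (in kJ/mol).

51

Mn is in group 7, so Mn³⁺ is d⁴ (7 − 3 = 4).
High-spin d⁴ fills as t2g^3 e_g^1 with CFSE 3(−0.4) + 1(+0.6) = -0.6Δ_oct = -88 kJ/mol.
Low-spin: t2g^4 e_g^0, orbital CFSE = -1.6Δ_oct = -234 kJ/mol; plus 1 excess pair × P = +197 kJ/mol; total -37 kJ/mol.
Thus E(LS) − E(HS) = 51 kJ/mol.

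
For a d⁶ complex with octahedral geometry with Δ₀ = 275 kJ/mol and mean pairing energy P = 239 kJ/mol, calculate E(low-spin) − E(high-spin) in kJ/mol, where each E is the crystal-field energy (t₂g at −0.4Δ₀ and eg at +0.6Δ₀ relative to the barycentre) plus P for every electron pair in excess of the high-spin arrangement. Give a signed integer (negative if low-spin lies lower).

-72

High-spin d⁶ fills as t₂g⁴ eg² with CFSE 4(−0.4) + 2(+0.6) = -0.4Δ₀ = -110 kJ/mol.
Low-spin t₂g⁶ eg⁰ gives -2.4Δ₀ = -660 kJ/mol, but forming 2 extra pairs costs 2P = 478 kJ/mol, so E(LS) = -660 + 478 = -182 kJ/mol.
E(LS) − E(HS) = -182 − (-110) = -72 kJ/mol.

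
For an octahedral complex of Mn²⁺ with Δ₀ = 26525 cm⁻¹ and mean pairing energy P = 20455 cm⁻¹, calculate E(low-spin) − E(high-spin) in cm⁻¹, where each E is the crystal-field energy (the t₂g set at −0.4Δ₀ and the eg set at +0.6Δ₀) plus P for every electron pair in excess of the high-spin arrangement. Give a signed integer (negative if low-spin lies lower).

Group 7 minus oxidation state +2 gives a d⁵ configuration for Mn²⁺.
High-spin: t₂g³ eg², CFSE = 0.0Δ₀ = 0 cm⁻¹.
Low-spin t₂g⁵ eg⁰ gives -2.0Δ₀ = -53050 cm⁻¹, but forming 2 extra pairs costs 2P = 40910 cm⁻¹, so E(LS) = -53050 + 40910 = -12140 cm⁻¹.
E(LS) − E(HS) = -12140 − (0) = -12140 cm⁻¹.

-12140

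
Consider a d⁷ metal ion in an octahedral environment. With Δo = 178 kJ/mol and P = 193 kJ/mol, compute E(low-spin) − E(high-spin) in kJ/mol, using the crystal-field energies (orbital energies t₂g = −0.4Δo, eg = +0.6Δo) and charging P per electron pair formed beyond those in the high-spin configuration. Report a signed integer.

High-spin: t₂g⁵ eg², CFSE = -0.8Δo = -142 kJ/mol.
Low-spin t₂g⁶ eg¹ gives -1.8Δo = -320 kJ/mol, but forming 1 extra pair costs 1P = 193 kJ/mol, so E(LS) = -320 + 193 = -127 kJ/mol.
E(LS) − E(HS) = -127 − (-142) = 15 kJ/mol.

15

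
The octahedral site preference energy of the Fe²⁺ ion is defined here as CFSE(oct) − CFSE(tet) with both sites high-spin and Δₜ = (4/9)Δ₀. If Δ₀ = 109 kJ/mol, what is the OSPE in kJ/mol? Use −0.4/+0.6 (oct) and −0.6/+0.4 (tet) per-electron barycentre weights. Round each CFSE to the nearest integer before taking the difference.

-15

Fe²⁺: group 8, so d-count = 8 − 2 = 6.
In an octahedral site d⁶ (HS) is t2g^4 e_g^2, giving CFSE(oct) = -0.4Δ₀ = -44 kJ/mol.
In a tetrahedral site the filling is e^3 t2^3: CFSE(tet) = -0.6Δₜ = -0.6 × (4/9)(109) = -29 kJ/mol.
OSPE = -44 − (-29) = -15 kJ/mol.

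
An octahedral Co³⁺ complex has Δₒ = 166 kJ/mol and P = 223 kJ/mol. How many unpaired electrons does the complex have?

Co³⁺: group 9, so d-count = 9 − 3 = 6.
Since Δₒ = 166 kJ/mol < P = 223 kJ/mol, the complex adopts the high-spin configuration.
Filling d⁶ accordingly: t₂g⁴ eg².
Unpaired electrons: 4.

4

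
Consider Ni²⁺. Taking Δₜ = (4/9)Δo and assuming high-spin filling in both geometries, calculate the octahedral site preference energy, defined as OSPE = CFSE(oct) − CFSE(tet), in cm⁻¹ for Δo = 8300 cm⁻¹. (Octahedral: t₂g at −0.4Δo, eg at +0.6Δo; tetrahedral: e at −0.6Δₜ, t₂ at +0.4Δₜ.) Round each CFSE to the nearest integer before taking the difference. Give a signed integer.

-7009

Ni²⁺: group 10, so d-count = 10 − 2 = 8.
Octahedral high-spin t2g^6 e_g^2: CFSE = -1.2 × 8300 = -9960 cm⁻¹.
In a tetrahedral site the filling is e^4 t2^4: CFSE(tet) = -0.8Δₜ = -0.8 × (4/9)(8300) = -2951 cm⁻¹.
Subtracting, OSPE = -9960 − (-2951) = -7009 cm⁻¹.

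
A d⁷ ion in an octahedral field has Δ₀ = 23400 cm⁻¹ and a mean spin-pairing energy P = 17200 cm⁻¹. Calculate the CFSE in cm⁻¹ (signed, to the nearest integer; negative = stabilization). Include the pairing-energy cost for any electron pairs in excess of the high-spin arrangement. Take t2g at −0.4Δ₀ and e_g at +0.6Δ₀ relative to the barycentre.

With Δ₀ > P the complex is low-spin.
Configuration: t2g^6 e_g^1.
Orbital CFSE = -1.8Δ₀ = -1.8 × 23400 = -42120 cm⁻¹.
Excess pairs vs high-spin: 3 − 2 = 1; pairing cost = +17200 cm⁻¹.
Net CFSE = -42120 + 17200 = -24920 cm⁻¹.

-24920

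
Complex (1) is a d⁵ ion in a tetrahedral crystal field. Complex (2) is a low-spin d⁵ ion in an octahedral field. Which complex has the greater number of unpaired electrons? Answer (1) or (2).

(1): Tetrahedral fields are weak (Δₜ ≈ 4/9 Δₒ), so electrons fill high-spin; e² t₂³ → 5 unpaired.
(2): t₂g⁵ eg⁰ → 1 unpaired.
So (1) has more unpaired electrons.

(1)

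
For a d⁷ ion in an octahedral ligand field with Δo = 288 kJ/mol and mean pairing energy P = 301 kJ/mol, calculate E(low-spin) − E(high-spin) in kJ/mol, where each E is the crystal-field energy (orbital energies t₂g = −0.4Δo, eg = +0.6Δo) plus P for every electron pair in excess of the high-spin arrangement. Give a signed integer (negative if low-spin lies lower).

High-spin: t₂g⁵ eg², CFSE = -0.8Δo = -230 kJ/mol.
Low-spin: t₂g⁶ eg¹, orbital CFSE = -1.8Δo = -518 kJ/mol; plus 1 excess pair × P = +301 kJ/mol; total -217 kJ/mol.
E(LS) − E(HS) = -217 − (-230) = 13 kJ/mol.

13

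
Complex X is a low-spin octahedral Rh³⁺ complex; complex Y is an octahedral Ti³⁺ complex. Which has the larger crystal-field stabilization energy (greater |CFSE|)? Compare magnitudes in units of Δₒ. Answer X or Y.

X: Group 9 minus oxidation state +3 gives a d⁶ configuration for Rh³⁺; t2g^6 e_g^0, CFSE = -2.4Δₒ.
Y: Ti³⁺: group 4, so d-count = 4 − 3 = 1; t2g^1 e_g^0, CFSE = -0.4Δₒ.
So X has the larger |CFSE|.

X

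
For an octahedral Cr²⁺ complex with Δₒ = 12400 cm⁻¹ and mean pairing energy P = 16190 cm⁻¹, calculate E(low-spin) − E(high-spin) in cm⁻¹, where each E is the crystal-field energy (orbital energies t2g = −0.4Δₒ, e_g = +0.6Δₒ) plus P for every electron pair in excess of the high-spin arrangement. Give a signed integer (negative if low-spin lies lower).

Group 6 minus oxidation state +2 gives a d⁴ configuration for Cr²⁺.
High-spin d⁴ fills as t2g^3 e_g^1 with CFSE 3(−0.4) + 1(+0.6) = -0.6Δₒ = -7440 cm⁻¹.
Low-spin: t2g^4 e_g^0, orbital CFSE = -1.6Δₒ = -19840 cm⁻¹; plus 1 excess pair × P = +16190 cm⁻¹; total -3650 cm⁻¹.
E(LS) − E(HS) = -3650 − (-7440) = 3790 cm⁻¹.

3790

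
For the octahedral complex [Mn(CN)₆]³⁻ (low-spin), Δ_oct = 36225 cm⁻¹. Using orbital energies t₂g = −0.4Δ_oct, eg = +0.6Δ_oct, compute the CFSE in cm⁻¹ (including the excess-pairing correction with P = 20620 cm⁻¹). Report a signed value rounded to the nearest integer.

Each CN⁻ contributes -1; 6 × (-1) = -6. With overall charge -3, Mn is in the +3 oxidation state.
Mn sits in group 7; removing 3 electrons leaves Mn³⁺ with 7 − 3 = 4 d electrons.
The d⁴ electrons fill as t₂g⁴ eg⁰.
CFSE(orbital) = 4×(-0.4Δ_oct) + 0×(0.6Δ_oct) = -1.6Δ_oct; with Δ_oct = 36225 cm⁻¹ that is -57960 cm⁻¹.
Relative to high-spin t₂g³ eg¹ (0 paired), the low-spin configuration has 1 additional pair, contributing +1 × 20620 = +20620 cm⁻¹.
Net CFSE = -57960 + 20620 = -37340 cm⁻¹.

-37340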